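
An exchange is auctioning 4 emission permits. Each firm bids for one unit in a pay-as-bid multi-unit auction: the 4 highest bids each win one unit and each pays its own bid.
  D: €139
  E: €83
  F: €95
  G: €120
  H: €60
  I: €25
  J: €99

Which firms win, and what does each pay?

D €139, G €120, J €99, F €95

Bids ranked high→low: 139 (D), 120 (G), 99 (J), 95 (F), 83 (E), 60 (H), …
The 4 highest are D, G, J, F.
Each winner pays its own bid: D €139, G €120, J €99, F €95.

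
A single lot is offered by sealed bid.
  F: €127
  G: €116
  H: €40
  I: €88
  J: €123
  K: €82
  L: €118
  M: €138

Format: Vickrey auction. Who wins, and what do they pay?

M pays €127

Bids ranked: 138 (M) > 127 (F) > 123 (J) > 118 (L) > 116 (G) > 88 (I) > …
M is highest; pays the second-highest bid, €127.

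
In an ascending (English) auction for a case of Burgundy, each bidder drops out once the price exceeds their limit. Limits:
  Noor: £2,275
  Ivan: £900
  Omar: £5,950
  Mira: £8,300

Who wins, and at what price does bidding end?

Mira wins at £5,950

Rule: the price rises until one bidder remains; the winner pays the price at which the last rival dropped out.
Limits ranked: 8,300 (Mira) > 5,950 (Omar) > 2,275 (Noor) > 900 (Ivan)
Bidding ends when Omar exits at £5,950; Mira takes it.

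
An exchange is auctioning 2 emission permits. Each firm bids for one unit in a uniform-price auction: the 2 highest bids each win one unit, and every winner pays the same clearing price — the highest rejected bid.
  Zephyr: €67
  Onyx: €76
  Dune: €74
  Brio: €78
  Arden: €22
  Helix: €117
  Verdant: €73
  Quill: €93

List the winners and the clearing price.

Bids ranked high→low: 117 (Helix), 93 (Quill), 78 (Brio), 76 (Onyx), …
Winners (2 units): Helix, Quill.
Clearing price = highest rejected bid = €78.

Helix, Quill; each pays €78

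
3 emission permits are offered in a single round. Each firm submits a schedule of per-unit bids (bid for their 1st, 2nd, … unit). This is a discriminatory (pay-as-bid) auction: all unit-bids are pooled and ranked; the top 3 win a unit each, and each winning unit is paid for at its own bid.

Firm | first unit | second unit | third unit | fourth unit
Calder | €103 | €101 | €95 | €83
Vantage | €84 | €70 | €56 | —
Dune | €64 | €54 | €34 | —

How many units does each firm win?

Calder 3

Pooled unit-bids ranked (top 3): 103 (Calder-1), 101 (Calder-2), 95 (Calder-3)
Next rejected bid: €84 (not a price — pay-as-bid).
Allocation: Calder 3.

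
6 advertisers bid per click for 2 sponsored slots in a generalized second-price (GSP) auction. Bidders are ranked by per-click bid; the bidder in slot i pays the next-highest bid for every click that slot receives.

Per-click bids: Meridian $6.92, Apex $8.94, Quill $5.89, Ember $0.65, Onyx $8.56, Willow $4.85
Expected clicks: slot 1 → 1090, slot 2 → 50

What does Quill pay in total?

Quill pays $0.00

Sorting advertisers: $8.94 (Apex) > $8.56 (Onyx) > $6.92 (Meridian) > …
Quill ranks below slot 2 → no slot, pays nothing.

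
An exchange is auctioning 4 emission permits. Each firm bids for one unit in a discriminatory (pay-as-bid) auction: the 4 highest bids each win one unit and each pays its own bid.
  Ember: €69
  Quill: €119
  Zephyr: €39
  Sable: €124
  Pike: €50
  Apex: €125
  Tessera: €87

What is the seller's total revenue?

Ordering the bids: 125 (Apex), 124 (Sable), 119 (Quill), 87 (Tessera), 69 (Ember), 50 (Pike), …
Top 4: Apex, Sable, Quill, Tessera.
Total revenue = 125 + 124 + 119 + 87 = €455.

Total revenue: €455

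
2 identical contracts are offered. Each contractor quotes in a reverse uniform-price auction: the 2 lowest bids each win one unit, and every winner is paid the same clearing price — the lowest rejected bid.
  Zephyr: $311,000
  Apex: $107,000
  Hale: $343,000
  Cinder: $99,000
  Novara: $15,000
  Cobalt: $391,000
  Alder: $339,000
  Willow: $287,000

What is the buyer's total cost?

Bids ranked low→high: 15,000 (Novara), 99,000 (Cinder), 107,000 (Apex), 287,000 (Willow), …
The 2 lowest are Novara, Cinder.
First losing bid is Apex's $107,000, which sets the uniform price.
Total cost = 2 × $107,000 = $214,000.

Total cost: $214,000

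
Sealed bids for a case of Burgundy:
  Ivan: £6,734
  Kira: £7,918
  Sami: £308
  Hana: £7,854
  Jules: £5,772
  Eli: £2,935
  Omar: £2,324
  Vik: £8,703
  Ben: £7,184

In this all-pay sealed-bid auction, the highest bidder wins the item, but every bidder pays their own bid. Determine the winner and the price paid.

All-pay sealed-bid auction: the highest bidder wins the item, but every bidder pays their own bid.
Bids ranked: 8,703 (Vik) > 7,918 (Kira) > 7,854 (Hana) > 7,184 (Ben) > 6,734 (Ivan) > 5,772 (Jules) > …
Vik is highest and takes the item; every bidder forfeits their bid.

Vik pays £8,703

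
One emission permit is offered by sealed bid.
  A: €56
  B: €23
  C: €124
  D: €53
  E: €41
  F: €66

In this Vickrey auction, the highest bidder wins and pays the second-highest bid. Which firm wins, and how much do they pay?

C pays €66

Rule: the highest bidder wins and pays the second-highest bid.
Bids ranked: 124 (C) > 66 (F) > 56 (A) > 53 (D) > 41 (E) > 23 (B)
Second-price: C pays F's bid of €66.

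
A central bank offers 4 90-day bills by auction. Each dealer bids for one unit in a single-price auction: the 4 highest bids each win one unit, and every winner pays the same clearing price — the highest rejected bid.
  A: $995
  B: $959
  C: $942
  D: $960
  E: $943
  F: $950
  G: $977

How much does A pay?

A pays $950

Sorting: 995 (A), 977 (G), 960 (D), 959 (B), 950 (F), 943 (E), …
Top 4: A, G, D, B.
Highest unsuccessful bid: $950 → clearing price.
A wins → pays $950.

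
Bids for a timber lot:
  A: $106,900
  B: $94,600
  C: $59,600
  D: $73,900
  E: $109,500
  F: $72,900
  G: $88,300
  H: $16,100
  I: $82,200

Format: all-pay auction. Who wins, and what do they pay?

Rule: the highest bidder wins the item, but every bidder pays their own bid.
Bids ranked: 109,500 (E) > 106,900 (A) > 94,600 (B) > 88,300 (G) > 82,200 (I) > 73,900 (D) > …
E is highest and takes the item; every bidder forfeits their bid.

E pays $109,500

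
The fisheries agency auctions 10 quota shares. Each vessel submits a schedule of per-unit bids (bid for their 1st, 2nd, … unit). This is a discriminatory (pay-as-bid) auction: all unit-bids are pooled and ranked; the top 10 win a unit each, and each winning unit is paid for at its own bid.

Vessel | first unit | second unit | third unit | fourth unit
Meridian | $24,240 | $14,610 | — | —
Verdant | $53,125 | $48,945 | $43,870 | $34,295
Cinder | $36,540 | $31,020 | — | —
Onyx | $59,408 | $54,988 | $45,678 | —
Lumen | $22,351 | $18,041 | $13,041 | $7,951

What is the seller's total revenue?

Total revenue: $432,109

Merging the schedules and taking the best 10: 59,408 (Onyx-1), 54,988 (Onyx-2), 53,125 (Verdant-1), 48,945 (Verdant-2), 45,678 (Onyx-3), 43,870 (Verdant-3), 36,540 (Cinder-1), 34,295 (Verdant-4), 31,020 (Cinder-2), 24,240 (Meridian-1)
Next rejected bid: $22,351 (not a price — pay-as-bid).
Each winning unit pays its own bid.
Revenue = 59,408 + 54,988 + 53,125 + 48,945 + 45,678 + 43,870 + 36,540 + 34,295 + 31,020 + 24,240 = $432,109.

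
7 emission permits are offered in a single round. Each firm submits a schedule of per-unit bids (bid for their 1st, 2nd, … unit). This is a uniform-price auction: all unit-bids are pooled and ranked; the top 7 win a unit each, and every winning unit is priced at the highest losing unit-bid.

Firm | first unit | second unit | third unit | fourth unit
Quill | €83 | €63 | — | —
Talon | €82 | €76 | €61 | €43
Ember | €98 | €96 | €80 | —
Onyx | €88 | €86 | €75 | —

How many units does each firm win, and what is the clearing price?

Pooled unit-bids ranked (top 7): 98 (Ember-1), 96 (Ember-2), 88 (Onyx-1), 86 (Onyx-2), 83 (Quill-1), 82 (Talon-1), 80 (Ember-3)
The (k+1)-th unit-bid is €76.
Allocation: Ember 3, Onyx 2, Quill 1, Talon 1.

Ember 3, Onyx 2, Quill 1, Talon 1; clearing price €76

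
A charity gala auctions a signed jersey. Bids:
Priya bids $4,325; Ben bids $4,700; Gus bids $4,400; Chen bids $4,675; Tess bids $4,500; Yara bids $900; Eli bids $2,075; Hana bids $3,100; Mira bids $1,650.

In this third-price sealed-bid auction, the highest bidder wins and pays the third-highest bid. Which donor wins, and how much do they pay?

Sorting bids: 4,700 (Ben) > 4,675 (Chen) > 4,500 (Tess) > 4,400 (Gus) > 4,325 (Priya) > 3,100 (Hana) > …
Ben is highest; pays the third-highest bid, $4,500.

Ben pays $4,500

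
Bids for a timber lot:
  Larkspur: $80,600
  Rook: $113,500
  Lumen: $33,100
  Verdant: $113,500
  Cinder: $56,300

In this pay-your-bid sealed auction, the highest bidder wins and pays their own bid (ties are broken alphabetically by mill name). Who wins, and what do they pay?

Pay-your-bid sealed auction: the highest bidder wins and pays their own bid.
Bids in order: 113,500 (Rook) > 113,500 (Verdant) > 80,600 (Larkspur) > 56,300 (Cinder) > 33,100 (Lumen)
Tie at $113,500 → Rook wins by tie-break.
First-price: Rook pays what they bid, $113,500.

Rook pays $113,500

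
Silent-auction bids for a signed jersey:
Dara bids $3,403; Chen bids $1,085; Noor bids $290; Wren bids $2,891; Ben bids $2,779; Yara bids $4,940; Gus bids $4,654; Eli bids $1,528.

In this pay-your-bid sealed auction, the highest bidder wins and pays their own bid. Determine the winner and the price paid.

Sorting bids: 4,940 (Yara) > 4,654 (Gus) > 3,403 (Dara) > 2,891 (Wren) > 2,779 (Ben) > 1,528 (Eli) > …
First-price: Yara pays what they bid, $4,940.

Yara pays $4,940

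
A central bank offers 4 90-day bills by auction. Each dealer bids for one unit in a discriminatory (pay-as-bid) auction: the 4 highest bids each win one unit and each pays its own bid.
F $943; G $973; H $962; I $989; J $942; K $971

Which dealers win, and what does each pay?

I $989, G $973, K $971, H $962

Ordering the bids: 989 (I), 973 (G), 971 (K), 962 (H), 943 (F), 942 (J)
Winners (4 units): I, G, K, H.
Each winner pays its own bid: I $989, G $973, K $971, H $962.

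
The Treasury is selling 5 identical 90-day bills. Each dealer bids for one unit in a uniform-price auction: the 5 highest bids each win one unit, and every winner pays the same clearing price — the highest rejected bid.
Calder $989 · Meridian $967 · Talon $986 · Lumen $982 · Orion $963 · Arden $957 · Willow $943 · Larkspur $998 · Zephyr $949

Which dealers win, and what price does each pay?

Sorting: 998 (Larkspur), 989 (Calder), 986 (Talon), 982 (Lumen), 967 (Meridian), 963 (Orion), 957 (Arden), …
Winners (5 units): Larkspur, Calder, Talon, Lumen, Meridian.
Clearing price = highest rejected bid = $963.

Larkspur, Calder, Talon, Lumen, Meridian; each pays $963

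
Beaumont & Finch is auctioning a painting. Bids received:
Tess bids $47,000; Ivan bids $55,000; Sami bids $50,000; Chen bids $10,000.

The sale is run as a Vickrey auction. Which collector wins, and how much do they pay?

Ivan pays $50,000

Vickrey auction: the highest bidder wins and pays the second-highest bid.
Bids in order: 55,000 (Ivan) > 50,000 (Sami) > 47,000 (Tess) > 10,000 (Chen)
Ivan wins with the highest bid; price is set by the runner-up at $50,000.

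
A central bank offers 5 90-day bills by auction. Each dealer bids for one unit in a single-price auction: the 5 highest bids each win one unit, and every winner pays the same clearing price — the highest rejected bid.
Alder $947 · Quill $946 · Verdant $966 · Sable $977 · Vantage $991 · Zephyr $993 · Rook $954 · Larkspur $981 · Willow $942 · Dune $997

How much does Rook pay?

Ordering the bids: 997 (Dune), 993 (Zephyr), 991 (Vantage), 981 (Larkspur), 977 (Sable), 966 (Verdant), 954 (Rook), …
Winners (5 units): Dune, Zephyr, Vantage, Larkspur, Sable.
First losing bid is Verdant's $966, which sets the uniform price.
Rook does not win → pays $0.

Rook pays $0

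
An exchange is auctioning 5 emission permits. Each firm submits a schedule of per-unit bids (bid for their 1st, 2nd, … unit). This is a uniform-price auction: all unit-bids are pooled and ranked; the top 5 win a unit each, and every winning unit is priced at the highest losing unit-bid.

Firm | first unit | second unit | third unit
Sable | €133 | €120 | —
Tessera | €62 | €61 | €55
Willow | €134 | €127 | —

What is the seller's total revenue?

Pooled unit-bids ranked (top 5): 134 (Willow-1), 133 (Sable-1), 127 (Willow-2), 120 (Sable-2), 62 (Tessera-1)
The (k+1)-th unit-bid is €61.
Allocation: Sable 2, Tessera 1, Willow 2. Every unit priced at €61.
Revenue = 5 × 61 = €305.

Total revenue: €305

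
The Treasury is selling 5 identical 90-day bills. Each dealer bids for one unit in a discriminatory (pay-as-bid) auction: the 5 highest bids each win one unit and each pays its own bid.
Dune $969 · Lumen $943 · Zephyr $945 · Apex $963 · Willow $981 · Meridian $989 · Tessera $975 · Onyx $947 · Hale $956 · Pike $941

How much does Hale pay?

Hale pays $0

Bids ranked high→low: 989 (Meridian), 981 (Willow), 975 (Tessera), 969 (Dune), 963 (Apex), 956 (Hale), 947 (Onyx), …
The 5 highest are Meridian, Willow, Tessera, Dune, Apex.
Hale does not win → $0.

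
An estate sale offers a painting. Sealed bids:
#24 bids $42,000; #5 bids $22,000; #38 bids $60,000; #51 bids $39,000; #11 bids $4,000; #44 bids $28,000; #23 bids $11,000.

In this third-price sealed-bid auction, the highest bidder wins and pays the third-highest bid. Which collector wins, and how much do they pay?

#38 pays $39,000

Bids in order: 60,000 (#38) > 42,000 (#24) > 39,000 (#51) > 28,000 (#44) > 22,000 (#5) > 11,000 (#23) > …
#38 wins; payment is bid #3 in the ranking = $39,000.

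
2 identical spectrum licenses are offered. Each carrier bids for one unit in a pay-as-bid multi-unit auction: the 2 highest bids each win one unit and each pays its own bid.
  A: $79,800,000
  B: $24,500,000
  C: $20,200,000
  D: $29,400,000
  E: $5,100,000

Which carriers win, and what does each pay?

A $79,800,000, D $29,400,000

Sorting: 79,800,000 (A), 29,400,000 (D), 24,500,000 (B), 20,200,000 (C), …
Top 2: A, D.
Each winner pays its own bid: A $79,800,000, D $29,400,000.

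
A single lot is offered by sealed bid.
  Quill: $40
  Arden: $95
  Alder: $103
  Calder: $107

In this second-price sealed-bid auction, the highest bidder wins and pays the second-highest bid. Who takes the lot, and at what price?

Bids in order: 107 (Calder) > 103 (Alder) > 95 (Arden) > 40 (Quill)
Second-price: Calder pays Alder's bid of $103.

Calder pays $103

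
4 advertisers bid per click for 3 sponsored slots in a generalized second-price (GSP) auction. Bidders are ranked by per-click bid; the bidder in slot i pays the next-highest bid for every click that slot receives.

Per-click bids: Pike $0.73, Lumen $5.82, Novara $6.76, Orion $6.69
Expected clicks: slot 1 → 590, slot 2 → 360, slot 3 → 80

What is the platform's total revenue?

Total revenue: $6100.70

Ranked by bid: $6.76 (Novara) > $6.69 (Orion) > $5.82 (Lumen) > $0.73 (Pike)
Slot 1: Novara pays $6.69 × 590 = $3947.10
Slot 2: Orion pays $5.82 × 360 = $2095.20
Slot 3: Lumen pays $0.73 × 80 = $58.40
Total = $6100.70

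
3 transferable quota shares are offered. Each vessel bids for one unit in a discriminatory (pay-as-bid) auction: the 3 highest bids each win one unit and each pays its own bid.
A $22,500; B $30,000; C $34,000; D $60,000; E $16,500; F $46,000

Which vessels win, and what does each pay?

Sorting: 60,000 (D), 46,000 (F), 34,000 (C), 30,000 (B), 22,500 (A), …
The 3 highest are D, F, C.
Each winner pays its own bid: D $60,000, F $46,000, C $34,000.

D $60,000, F $46,000, C $34,000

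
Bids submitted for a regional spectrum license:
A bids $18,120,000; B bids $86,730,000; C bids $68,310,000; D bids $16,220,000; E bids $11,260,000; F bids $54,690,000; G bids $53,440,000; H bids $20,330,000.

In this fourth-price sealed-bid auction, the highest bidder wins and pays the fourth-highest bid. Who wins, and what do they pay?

Rule: the highest bidder wins and pays the fourth-highest bid.
Bids in order: 86,730,000 (B) > 68,310,000 (C) > 54,690,000 (F) > 53,440,000 (G) > 20,330,000 (H) > 18,120,000 (A) > …
B wins; payment is bid #4 in the ranking = $53,440,000.

B pays $53,440,000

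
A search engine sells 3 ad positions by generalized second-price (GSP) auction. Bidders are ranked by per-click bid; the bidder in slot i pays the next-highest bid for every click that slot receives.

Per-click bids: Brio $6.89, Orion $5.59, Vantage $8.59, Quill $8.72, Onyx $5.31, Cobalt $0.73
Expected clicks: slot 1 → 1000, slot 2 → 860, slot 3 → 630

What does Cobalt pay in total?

Cobalt pays $0.00

Per-click bids in order: $8.72 (Quill) > $8.59 (Vantage) > $6.89 (Brio) > $5.59 (Orion) > …
Cobalt ranks below slot 3 → no slot, pays nothing.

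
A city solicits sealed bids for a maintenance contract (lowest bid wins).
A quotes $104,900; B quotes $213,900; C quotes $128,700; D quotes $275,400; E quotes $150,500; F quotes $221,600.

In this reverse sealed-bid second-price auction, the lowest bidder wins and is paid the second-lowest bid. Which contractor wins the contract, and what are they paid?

Reverse sealed-bid second-price auction: the lowest bidder wins and is paid the second-lowest bid.
Sorting bids: 104,900 (A) < 128,700 (C) < 150,500 (E) < 213,900 (B) < 221,600 (F) < 275,400 (D)
A is lowest; is paid the second-lowest bid, $128,700.

A is paid $128,700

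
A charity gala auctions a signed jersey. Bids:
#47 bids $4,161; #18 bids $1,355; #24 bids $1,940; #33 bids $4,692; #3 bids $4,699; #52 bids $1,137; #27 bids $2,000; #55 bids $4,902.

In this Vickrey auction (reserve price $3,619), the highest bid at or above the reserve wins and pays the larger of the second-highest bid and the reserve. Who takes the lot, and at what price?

#55 pays $4,699

Sorting bids: 4,902 (#55) > 4,699 (#3) > 4,692 (#33) > 4,161 (#47) > 2,000 (#27) > 1,940 (#24) > …
#55 has the top bid at or above the reserve ($4,902).
max(second-highest $4,699, reserve $3,619) = $4,699; the reserve does not bind.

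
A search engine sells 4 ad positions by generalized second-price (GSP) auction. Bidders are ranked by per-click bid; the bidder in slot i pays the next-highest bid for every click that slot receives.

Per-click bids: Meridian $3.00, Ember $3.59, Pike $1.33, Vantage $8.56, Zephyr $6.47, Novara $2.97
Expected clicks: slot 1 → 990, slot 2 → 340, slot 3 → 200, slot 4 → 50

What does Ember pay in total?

Per-click bids in order: $8.56 (Vantage) > $6.47 (Zephyr) > $3.59 (Ember) > $3.00 (Meridian) > $2.97 (Novara) > …
Ember holds slot 3 → pays next bid $3.00 × 200 clicks = $600.00.

Ember pays $600.00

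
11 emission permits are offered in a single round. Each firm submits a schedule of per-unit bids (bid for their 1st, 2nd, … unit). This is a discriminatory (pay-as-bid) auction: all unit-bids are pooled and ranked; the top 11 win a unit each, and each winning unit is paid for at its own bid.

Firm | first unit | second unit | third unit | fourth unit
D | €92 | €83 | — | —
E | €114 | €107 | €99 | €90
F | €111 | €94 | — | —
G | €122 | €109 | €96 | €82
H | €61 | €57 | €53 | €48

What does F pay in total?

F pays €205

Merging the schedules and taking the best 11: 122 (G-1), 114 (E-1), 111 (F-1), 109 (G-2), 107 (E-2), 99 (E-3), 96 (G-3), 94 (F-2), 92 (D-1), 90 (E-4), 83 (D-2)
Next rejected bid: €82 (not a price — pay-as-bid).
F's winning unit-bids: 111 + 94 = €205.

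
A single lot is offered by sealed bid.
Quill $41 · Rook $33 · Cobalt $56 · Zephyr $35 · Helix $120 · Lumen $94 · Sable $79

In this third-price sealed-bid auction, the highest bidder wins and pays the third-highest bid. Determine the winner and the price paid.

Helix pays $79

Rule: the highest bidder wins and pays the third-highest bid.
Sorting bids: 120 (Helix) > 94 (Lumen) > 79 (Sable) > 56 (Cobalt) > 41 (Quill) > 35 (Zephyr) > …
Helix is highest; pays the third-highest bid, $79.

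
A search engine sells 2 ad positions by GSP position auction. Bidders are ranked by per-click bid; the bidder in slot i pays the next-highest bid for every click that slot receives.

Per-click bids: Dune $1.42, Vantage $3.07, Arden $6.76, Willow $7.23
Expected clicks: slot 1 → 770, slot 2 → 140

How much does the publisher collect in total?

Total revenue: $5635.00

Per-click bids in order: $7.23 (Willow) > $6.76 (Arden) > $3.07 (Vantage) > …
Slot 1: Willow pays $6.76 × 770 = $5205.20
Slot 2: Arden pays $3.07 × 140 = $429.80
Total = $5635.00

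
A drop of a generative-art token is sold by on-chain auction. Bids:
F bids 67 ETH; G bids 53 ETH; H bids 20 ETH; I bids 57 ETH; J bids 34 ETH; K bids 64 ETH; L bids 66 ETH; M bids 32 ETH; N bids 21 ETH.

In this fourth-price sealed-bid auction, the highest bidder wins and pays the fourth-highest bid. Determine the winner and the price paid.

Bids in order: 67 (F) > 66 (L) > 64 (K) > 57 (I) > 53 (G) > 34 (J) > …
F is highest; pays the fourth-highest bid, 57 ETH.

F pays 57 ETH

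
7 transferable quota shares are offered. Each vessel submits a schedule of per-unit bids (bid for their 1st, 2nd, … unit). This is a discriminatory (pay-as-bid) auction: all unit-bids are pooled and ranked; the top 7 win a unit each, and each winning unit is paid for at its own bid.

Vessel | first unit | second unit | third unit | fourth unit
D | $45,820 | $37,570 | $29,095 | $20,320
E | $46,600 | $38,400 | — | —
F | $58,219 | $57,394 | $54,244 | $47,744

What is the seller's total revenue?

Merging the schedules and taking the best 7: 58,219 (F-1), 57,394 (F-2), 54,244 (F-3), 47,744 (F-4), 46,600 (E-1), 45,820 (D-1), 38,400 (E-2)
Next rejected bid: $37,570 (not a price — pay-as-bid).
Each winning unit pays its own bid.
Revenue = 58,219 + 57,394 + 54,244 + 47,744 + 46,600 + 45,820 + 38,400 = $348,421.

Total revenue: $348,421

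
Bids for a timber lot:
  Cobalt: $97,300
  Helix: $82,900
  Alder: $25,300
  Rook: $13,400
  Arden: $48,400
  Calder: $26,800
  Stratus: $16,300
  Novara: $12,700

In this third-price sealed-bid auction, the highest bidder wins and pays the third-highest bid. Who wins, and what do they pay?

Sorting bids: 97,300 (Cobalt) > 82,900 (Helix) > 48,400 (Arden) > 26,800 (Calder) > 25,300 (Alder) > 16,300 (Stratus) > …
Cobalt is highest; pays the third-highest bid, $48,400.

Cobalt pays $48,400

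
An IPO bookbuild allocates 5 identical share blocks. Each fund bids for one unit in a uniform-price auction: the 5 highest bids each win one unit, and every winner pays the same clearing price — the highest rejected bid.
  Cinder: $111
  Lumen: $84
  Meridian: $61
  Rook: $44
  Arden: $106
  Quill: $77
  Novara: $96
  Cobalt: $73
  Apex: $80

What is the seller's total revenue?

Total revenue: $385

Bids ranked high→low: 111 (Cinder), 106 (Arden), 96 (Novara), 84 (Lumen), 80 (Apex), 77 (Quill), 73 (Cobalt), …
Top 5: Cinder, Arden, Novara, Lumen, Apex.
Clearing price = highest rejected bid = $77.
Total revenue = 5 × $77 = $385.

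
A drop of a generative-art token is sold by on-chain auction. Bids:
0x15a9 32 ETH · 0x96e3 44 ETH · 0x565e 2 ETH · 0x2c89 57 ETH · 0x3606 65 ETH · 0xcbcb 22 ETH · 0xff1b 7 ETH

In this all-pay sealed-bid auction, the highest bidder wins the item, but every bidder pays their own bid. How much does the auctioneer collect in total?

Sorting bids: 65 (0x3606) > 57 (0x2c89) > 44 (0x96e3) > 32 (0x15a9) > 22 (0xcbcb) > 7 (0xff1b) > …
0x3606 wins with the top bid; all bids are sunk regardless.
Every bidder forfeits their bid regardless of winning.
Revenue = 32 + 44 + 2 + 57 + 65 + 22 + 7 = 229 ETH.

Total revenue: 229 ETH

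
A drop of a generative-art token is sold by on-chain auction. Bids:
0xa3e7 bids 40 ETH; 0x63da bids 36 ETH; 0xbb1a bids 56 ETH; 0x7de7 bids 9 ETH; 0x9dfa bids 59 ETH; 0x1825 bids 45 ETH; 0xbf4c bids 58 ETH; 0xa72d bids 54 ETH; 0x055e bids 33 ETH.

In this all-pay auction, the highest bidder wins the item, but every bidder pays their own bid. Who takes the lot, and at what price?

Bids ranked: 59 (0x9dfa) > 58 (0xbf4c) > 56 (0xbb1a) > 54 (0xa72d) > 45 (0x1825) > 40 (0xa3e7) > …
0x9dfa is highest and takes the item; every bidder forfeits their bid.

0x9dfa pays 59 ETH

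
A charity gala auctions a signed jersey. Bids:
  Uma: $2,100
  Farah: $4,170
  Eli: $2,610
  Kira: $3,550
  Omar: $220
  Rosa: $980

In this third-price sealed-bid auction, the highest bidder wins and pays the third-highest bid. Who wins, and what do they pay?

Third-price sealed-bid auction: the highest bidder wins and pays the third-highest bid.
Bids in order: 4,170 (Farah) > 3,550 (Kira) > 2,610 (Eli) > 2,100 (Uma) > 980 (Rosa) > 220 (Omar)
Farah wins; payment is bid #3 in the ranking = $2,610.

Farah pays $2,610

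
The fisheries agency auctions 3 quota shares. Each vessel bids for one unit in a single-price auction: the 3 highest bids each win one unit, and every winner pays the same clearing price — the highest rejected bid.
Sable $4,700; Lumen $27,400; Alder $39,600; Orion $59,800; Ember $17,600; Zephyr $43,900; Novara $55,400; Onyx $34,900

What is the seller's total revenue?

Total revenue: $118,800

Ordering the bids: 59,800 (Orion), 55,400 (Novara), 43,900 (Zephyr), 39,600 (Alder), 34,900 (Onyx), …
Top 3: Orion, Novara, Zephyr.
First losing bid is Alder's $39,600, which sets the uniform price.
Total revenue = 3 × $39,600 = $118,800.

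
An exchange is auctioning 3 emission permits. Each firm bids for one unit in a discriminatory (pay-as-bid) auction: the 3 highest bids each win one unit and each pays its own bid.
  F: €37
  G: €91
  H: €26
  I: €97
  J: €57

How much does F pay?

F pays €0

Bids ranked high→low: 97 (I), 91 (G), 57 (J), 37 (F), 26 (H)
Top 3: I, G, J.
F does not win → €0.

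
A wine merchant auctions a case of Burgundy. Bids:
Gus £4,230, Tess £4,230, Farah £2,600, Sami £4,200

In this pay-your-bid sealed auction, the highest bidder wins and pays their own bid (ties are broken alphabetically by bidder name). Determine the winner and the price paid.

Bids ranked: 4,230 (Gus) > 4,230 (Tess) > 4,200 (Sami) > 2,600 (Farah)
Gus and Tess tie at £4,230; tie-break gives it to Gus.
Gus has the highest bid and pays exactly that: £4,230.

Gus pays £4,230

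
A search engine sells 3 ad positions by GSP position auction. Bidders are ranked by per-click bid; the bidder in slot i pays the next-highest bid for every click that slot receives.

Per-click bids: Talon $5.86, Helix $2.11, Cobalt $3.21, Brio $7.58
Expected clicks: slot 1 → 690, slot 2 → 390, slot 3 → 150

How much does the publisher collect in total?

Ranked by bid: $7.58 (Brio) > $5.86 (Talon) > $3.21 (Cobalt) > $2.11 (Helix)
Slot 1: Brio pays $5.86 × 690 = $4043.40
Slot 2: Talon pays $3.21 × 390 = $1251.90
Slot 3: Cobalt pays $2.11 × 150 = $316.50
Total = $5611.80

Total revenue: $5611.80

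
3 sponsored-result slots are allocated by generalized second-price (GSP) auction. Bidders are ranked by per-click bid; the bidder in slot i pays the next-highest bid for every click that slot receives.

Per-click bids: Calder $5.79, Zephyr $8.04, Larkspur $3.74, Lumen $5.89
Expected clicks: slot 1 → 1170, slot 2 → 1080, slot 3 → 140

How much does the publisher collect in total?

Per-click bids in order: $8.04 (Zephyr) > $5.89 (Lumen) > $5.79 (Calder) > $3.74 (Larkspur)
Slot 1: Zephyr pays $5.89 × 1170 = $6891.30
Slot 2: Lumen pays $5.79 × 1080 = $6253.20
Slot 3: Calder pays $3.74 × 140 = $523.60
Total = $13668.10

Total revenue: $13668.10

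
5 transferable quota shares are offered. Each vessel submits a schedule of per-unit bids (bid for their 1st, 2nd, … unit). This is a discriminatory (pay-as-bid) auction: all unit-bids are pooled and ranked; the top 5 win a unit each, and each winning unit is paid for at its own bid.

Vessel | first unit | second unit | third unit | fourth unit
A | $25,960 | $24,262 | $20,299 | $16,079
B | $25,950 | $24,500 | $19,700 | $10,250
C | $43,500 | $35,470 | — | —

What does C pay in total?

All unit-bids, highest first — top 5: 43,500 (C-1), 35,470 (C-2), 25,960 (A-1), 25,950 (B-1), 24,500 (B-2)
Next rejected bid: $24,262 (not a price — pay-as-bid).
C's winning unit-bids: 43,500 + 35,470 = $78,970.

C pays $78,970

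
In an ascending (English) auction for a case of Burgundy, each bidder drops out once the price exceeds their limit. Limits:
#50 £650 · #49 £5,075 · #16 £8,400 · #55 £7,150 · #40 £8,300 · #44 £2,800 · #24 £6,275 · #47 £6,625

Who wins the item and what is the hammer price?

#16 wins at £8,300

Sorting limits: 8,400 (#16) > 8,300 (#40) > 7,150 (#55) > 6,625 (#47) > 6,275 (#24) > 5,075 (#49) > …
Bidding ends when #40 exits at £8,300; #16 takes it.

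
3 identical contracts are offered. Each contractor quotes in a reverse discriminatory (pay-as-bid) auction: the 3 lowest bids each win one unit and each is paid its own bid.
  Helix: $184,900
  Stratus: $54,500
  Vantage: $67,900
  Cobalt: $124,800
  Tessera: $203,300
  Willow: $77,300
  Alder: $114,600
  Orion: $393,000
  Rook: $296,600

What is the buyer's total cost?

Total cost: $199,700

Sorting: 54,500 (Stratus), 67,900 (Vantage), 77,300 (Willow), 114,600 (Alder), 124,800 (Cobalt), …
The 3 lowest are Stratus, Vantage, Willow.
Total cost = 54,500 + 67,900 + 77,300 = $199,700.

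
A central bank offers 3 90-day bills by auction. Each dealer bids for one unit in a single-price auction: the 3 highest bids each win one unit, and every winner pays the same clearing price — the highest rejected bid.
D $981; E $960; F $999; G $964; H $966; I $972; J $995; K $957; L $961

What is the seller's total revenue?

Total revenue: $2,916

Bids ranked high→low: 999 (F), 995 (J), 981 (D), 972 (I), 966 (H), …
The 3 highest are F, J, D.
First losing bid is I's $972, which sets the uniform price.
Total revenue = 3 × $972 = $2,916.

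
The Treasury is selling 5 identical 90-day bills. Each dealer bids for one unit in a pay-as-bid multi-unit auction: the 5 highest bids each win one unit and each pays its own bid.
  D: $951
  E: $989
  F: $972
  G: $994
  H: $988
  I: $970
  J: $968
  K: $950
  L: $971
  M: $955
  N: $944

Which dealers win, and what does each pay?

G $994, E $989, H $988, F $972, L $971

Ordering the bids: 994 (G), 989 (E), 988 (H), 972 (F), 971 (L), 970 (I), 968 (J), …
Top 5: G, E, H, F, L.
Each winner pays its own bid: G $994, E $989, H $988, F $972, L $971.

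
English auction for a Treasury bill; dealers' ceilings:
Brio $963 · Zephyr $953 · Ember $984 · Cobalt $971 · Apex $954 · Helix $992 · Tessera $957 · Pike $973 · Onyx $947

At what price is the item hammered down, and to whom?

Helix wins at $984

Limits in order: 992 (Helix) > 984 (Ember) > 973 (Pike) > 971 (Cobalt) > 963 (Brio) > 957 (Tessera) > …
Bidding ends when Ember exits at $984; Helix takes it.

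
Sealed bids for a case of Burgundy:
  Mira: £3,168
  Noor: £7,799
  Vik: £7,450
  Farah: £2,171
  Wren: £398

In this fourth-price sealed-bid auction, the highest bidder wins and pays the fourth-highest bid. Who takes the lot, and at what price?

Bids ranked: 7,799 (Noor) > 7,450 (Vik) > 3,168 (Mira) > 2,171 (Farah) > 398 (Wren)
Noor wins; payment is bid #4 in the ranking = £2,171.

Noor pays £2,171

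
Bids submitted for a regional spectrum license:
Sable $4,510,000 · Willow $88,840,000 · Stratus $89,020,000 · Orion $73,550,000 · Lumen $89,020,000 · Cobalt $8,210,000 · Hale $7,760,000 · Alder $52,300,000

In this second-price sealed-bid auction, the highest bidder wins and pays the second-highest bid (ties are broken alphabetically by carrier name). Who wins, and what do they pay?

Lumen pays $89,020,000

Second-price sealed-bid auction: the highest bidder wins and pays the second-highest bid.
Bids ranked: 89,020,000 (Lumen) > 89,020,000 (Stratus) > 88,840,000 (Willow) > 73,550,000 (Orion) > 52,300,000 (Alder) > 8,210,000 (Cobalt) > …
Tie at $89,020,000 → Lumen wins by tie-break.
Lumen wins with the highest bid; price is set by the runner-up at $89,020,000.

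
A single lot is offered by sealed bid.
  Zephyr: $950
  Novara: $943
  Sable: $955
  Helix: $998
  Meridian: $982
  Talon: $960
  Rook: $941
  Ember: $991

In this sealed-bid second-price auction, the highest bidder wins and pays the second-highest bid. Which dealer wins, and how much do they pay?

Bids in order: 998 (Helix) > 991 (Ember) > 982 (Meridian) > 960 (Talon) > 955 (Sable) > 950 (Zephyr) > …
Second-price: Helix pays Ember's bid of $991.

Helix pays $991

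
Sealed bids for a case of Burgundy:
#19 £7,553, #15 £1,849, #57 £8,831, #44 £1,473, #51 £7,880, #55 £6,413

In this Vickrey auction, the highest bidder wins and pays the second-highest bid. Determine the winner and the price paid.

#57 pays £7,880

Rule: the highest bidder wins and pays the second-highest bid.
Bids in order: 8,831 (#57) > 7,880 (#51) > 7,553 (#19) > 6,413 (#55) > 1,849 (#15) > 1,473 (#44)
#57 wins with the highest bid; price is set by the runner-up at £7,880.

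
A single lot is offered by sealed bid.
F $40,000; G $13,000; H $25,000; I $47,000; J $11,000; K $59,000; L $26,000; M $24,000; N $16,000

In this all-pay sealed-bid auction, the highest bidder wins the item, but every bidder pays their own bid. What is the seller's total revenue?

All-pay sealed-bid auction: the highest bidder wins the item, but every bidder pays their own bid.
Bids in order: 59,000 (K) > 47,000 (I) > 40,000 (F) > 26,000 (L) > 25,000 (H) > 24,000 (M) > …
Every bidder forfeits their bid regardless of winning.
Revenue = 40,000 + 13,000 + 25,000 + 47,000 + 11,000 + 59,000 + 26,000 + 24,000 + 16,000 = $261,000.

Total revenue: $261,000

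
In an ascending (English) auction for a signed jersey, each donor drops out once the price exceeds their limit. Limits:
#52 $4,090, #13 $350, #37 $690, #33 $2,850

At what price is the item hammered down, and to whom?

Ascending (English) auction: the price rises until one bidder remains; the winner pays the price at which the last rival dropped out.
Sorting limits: 4,090 (#52) > 2,850 (#33) > 690 (#37) > 350 (#13)
#33 is the last rival to drop out, at $2,850; #52 remains and wins at that price.

#52 wins at $2,850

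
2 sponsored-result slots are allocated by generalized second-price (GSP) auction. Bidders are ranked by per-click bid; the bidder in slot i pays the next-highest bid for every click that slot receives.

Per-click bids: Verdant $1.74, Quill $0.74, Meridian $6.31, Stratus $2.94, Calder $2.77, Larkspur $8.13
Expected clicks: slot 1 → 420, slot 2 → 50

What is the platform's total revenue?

Per-click bids in order: $8.13 (Larkspur) > $6.31 (Meridian) > $2.94 (Stratus) > …
Slot 1: Larkspur pays $6.31 × 420 = $2650.20
Slot 2: Meridian pays $2.94 × 50 = $147.00
Total = $2797.20

Total revenue: $2797.20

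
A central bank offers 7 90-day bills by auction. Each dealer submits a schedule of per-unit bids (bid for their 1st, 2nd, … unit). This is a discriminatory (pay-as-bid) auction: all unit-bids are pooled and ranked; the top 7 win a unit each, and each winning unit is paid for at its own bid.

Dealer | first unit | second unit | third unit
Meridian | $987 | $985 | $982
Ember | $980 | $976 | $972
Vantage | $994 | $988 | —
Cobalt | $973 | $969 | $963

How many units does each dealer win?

Ember 2, Meridian 3, Vantage 2

Pooled unit-bids ranked (top 7): 994 (Vantage-1), 988 (Vantage-2), 987 (Meridian-1), 985 (Meridian-2), 982 (Meridian-3), 980 (Ember-1), 976 (Ember-2)
Next rejected bid: $973 (not a price — pay-as-bid).
Allocation: Ember 2, Meridian 3, Vantage 2.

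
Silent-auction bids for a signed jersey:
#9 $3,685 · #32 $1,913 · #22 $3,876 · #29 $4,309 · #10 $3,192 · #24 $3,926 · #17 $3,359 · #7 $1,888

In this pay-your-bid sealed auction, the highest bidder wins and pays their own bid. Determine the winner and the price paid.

Sorting bids: 4,309 (#29) > 3,926 (#24) > 3,876 (#22) > 3,685 (#9) > 3,359 (#17) > 3,192 (#10) > …
#29 is highest → pays own bid, $4,309.

#29 pays $4,309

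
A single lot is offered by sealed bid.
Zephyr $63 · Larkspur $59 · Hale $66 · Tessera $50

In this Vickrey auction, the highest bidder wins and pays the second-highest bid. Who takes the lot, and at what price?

Hale pays $63

Bids ranked: 66 (Hale) > 63 (Zephyr) > 59 (Larkspur) > 50 (Tessera)
Hale wins with the highest bid; price is set by the runner-up at $63.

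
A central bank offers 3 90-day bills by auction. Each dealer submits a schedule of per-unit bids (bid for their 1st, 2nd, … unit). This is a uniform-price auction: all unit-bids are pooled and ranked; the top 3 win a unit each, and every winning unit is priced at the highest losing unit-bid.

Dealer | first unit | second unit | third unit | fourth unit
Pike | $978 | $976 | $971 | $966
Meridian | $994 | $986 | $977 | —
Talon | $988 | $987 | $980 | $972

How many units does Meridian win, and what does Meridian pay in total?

Merging the schedules and taking the best 3: 994 (Meridian-1), 988 (Talon-1), 987 (Talon-2)
Highest rejected unit-bid = $986.
Meridian wins 1 unit(s) at $986 each.

Meridian: 1 unit, pays $986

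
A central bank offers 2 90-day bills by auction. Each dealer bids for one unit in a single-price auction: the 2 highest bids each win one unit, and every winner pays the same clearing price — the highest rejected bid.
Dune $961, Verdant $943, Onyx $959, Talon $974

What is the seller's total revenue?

Sorting: 974 (Talon), 961 (Dune), 959 (Onyx), 943 (Verdant)
The 2 highest are Talon, Dune.
Clearing price = highest rejected bid = $959.
Total revenue = 2 × $959 = $1,918.

Total revenue: $1,918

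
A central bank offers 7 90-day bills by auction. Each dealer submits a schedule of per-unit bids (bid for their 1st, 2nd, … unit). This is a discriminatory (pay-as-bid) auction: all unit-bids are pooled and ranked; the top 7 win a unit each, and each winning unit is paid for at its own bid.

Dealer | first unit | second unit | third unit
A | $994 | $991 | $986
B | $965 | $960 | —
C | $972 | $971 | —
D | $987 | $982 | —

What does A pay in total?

Merging the schedules and taking the best 7: 994 (A-1), 991 (A-2), 987 (D-1), 986 (A-3), 982 (D-2), 972 (C-1), 971 (C-2)
Next rejected bid: $965 (not a price — pay-as-bid).
A's winning unit-bids: 994 + 991 + 986 = $2,971.

A pays $2,971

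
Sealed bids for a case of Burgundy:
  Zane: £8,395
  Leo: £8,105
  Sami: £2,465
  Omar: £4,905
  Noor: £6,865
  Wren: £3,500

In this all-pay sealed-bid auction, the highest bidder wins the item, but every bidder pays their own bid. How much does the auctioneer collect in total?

Sorting bids: 8,395 (Zane) > 8,105 (Leo) > 6,865 (Noor) > 4,905 (Omar) > 3,500 (Wren) > 2,465 (Sami)
Zane wins with the top bid; all bids are sunk regardless.
Every bidder forfeits their bid regardless of winning.
Revenue = 8,395 + 8,105 + 2,465 + 4,905 + 6,865 + 3,500 = £34,235.

Total revenue: £34,235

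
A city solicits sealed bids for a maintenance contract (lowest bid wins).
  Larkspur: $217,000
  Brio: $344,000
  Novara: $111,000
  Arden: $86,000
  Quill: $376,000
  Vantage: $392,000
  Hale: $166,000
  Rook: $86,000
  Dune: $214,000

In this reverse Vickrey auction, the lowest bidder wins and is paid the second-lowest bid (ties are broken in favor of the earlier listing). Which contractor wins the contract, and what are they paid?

Arden is paid $86,000

Bids in order: 86,000 (Arden) < 86,000 (Rook) < 111,000 (Novara) < 166,000 (Hale) < 214,000 (Dune) < 217,000 (Larkspur) < …
Tie at $86,000 → Arden wins by tie-break.
Arden is lowest; is paid the second-lowest bid, $86,000.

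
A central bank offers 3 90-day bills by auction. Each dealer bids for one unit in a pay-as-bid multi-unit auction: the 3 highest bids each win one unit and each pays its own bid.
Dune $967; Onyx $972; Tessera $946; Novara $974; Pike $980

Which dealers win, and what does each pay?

Pike $980, Novara $974, Onyx $972

Ordering the bids: 980 (Pike), 974 (Novara), 972 (Onyx), 967 (Dune), 946 (Tessera)
The 3 highest are Pike, Novara, Onyx.
Each winner pays its own bid: Pike $980, Novara $974, Onyx $972.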